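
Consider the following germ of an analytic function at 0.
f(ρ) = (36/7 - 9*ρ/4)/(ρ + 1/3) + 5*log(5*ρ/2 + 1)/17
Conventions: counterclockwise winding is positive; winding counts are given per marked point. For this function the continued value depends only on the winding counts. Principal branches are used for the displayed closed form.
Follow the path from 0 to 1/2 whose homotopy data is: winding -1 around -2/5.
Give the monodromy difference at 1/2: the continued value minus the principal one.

Continued minus principal equals -(10/17)*pi*i.

The rational part is single-valued and drops out of the difference; each branch term changes only by its own monodromy.
(5/17)*log(1 - ρ/(-2/5)): each positive loop around -2/5 adds 2*pi*i to the log, so winding -1 contributes (5/17)*(-1)*2*pi*i = -(10/17)*pi*i.
Summing the contributions at ρ = 1/2 gives -(10/17)*pi*i.


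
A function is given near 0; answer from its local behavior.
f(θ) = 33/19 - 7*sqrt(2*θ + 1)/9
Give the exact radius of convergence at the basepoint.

Branch term (-7/9)*sqrt(1 - θ/(-1/2)): its argument vanishes at θ = -1/2, a square-root branch point, modulus 1/2.
The radius of convergence is the smallest modulus among the singular points: 1/2.

The radius of convergence is 1/2.


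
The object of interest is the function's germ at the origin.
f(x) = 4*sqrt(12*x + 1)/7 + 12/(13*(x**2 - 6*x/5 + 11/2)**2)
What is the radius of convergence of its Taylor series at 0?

Denominator factor (x**2 - 6*x/5 + 11/2)^2: discriminant -514/25, complex-conjugate roots (3/5) + ((1/10)*sqrt(514))*i and (3/5) - ((1/10)*sqrt(514))*i; poles of order 2, moduli (1/2)*sqrt(22) and (1/2)*sqrt(22).
Branch term (4/7)*sqrt(1 - x/(-1/12)): its argument vanishes at x = -1/12, a square-root branch point, modulus 1/12.
The radius of convergence is the smallest modulus among the singular points: 1/12.

The radius of convergence is 1/12.


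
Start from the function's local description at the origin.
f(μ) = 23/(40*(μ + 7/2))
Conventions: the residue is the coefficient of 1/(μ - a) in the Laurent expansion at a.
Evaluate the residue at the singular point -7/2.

At the order-1 pole -7/2 set g(μ) = (μ - (-7/2))*f(μ) = 23/40.
Simple pole: residue = g(a) at a = -7/2, which is 23/40.

The residue is 23/40.


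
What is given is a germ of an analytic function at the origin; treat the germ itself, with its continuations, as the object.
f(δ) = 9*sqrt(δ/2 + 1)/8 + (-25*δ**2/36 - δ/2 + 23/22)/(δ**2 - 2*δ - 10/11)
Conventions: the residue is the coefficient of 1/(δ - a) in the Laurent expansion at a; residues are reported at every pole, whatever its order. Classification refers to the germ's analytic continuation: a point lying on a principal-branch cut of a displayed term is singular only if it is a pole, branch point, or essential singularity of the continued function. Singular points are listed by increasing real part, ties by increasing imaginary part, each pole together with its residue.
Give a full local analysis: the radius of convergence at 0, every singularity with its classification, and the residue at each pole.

Denominator factor (δ**2 - 2*δ - 10/11): discriminant 84/11, real irrational roots 1 + (1/11)*sqrt(231) and 1 - (1/11)*sqrt(231); poles of order 1, moduli 1 + (1/11)*sqrt(231) and -1 + (1/11)*sqrt(231).
Branch term (9/8)*sqrt(1 - δ/(-2)): its argument vanishes at δ = -2, a square-root branch point, modulus 2.
The radius of convergence is the smallest modulus among the singular points: -1 + (1/11)*sqrt(231).
The branch term is analytic at 1 - (1/11)*sqrt(231) and contributes nothing to the residue; only the rational part matters.
The factor δ**2 - 2*δ - 10/11 splits as (δ - a)(δ - a') with a = 1 - (1/11)*sqrt(231), a' = 1 + (1/11)*sqrt(231). At the order-1 pole a set g(δ) = (δ - a)*(rational part) = [-25*δ**2/36 - δ/2 + 23/22] / (δ - a').
Simple pole: residue = g(a) at a = 1 - (1/11)*sqrt(231), which is -17/18 + (73/2079)*sqrt(231).
The branch term is analytic at 1 + (1/11)*sqrt(231) and contributes nothing to the residue; only the rational part matters.
The factor δ**2 - 2*δ - 10/11 splits as (δ - a)(δ - a') with a = 1 + (1/11)*sqrt(231), a' = 1 - (1/11)*sqrt(231). At the order-1 pole a set g(δ) = (δ - a)*(rational part) = [-25*δ**2/36 - δ/2 + 23/22] / (δ - a').
Simple pole: residue = g(a) at a = 1 + (1/11)*sqrt(231), which is -17/18 - (73/2079)*sqrt(231).
List the singular points by increasing real part (a conjugate pair: the negative imaginary part first).

Radius of convergence at 0: -1 + (1/11)*sqrt(231).
At -2: an algebraic (square-root) branch point.
At 1 - (1/11)*sqrt(231): a pole of order 1; residue -17/18 + (73/2079)*sqrt(231).
At 1 + (1/11)*sqrt(231): a pole of order 1; residue -17/18 - (73/2079)*sqrt(231).


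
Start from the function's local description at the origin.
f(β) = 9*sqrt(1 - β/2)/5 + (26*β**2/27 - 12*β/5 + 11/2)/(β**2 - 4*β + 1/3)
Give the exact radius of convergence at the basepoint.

Denominator factor (β**2 - 4*β + 1/3): discriminant 44/3, real irrational roots 2 + (1/3)*sqrt(33) and 2 - (1/3)*sqrt(33); poles of order 1, moduli 2 + (1/3)*sqrt(33) and 2 - (1/3)*sqrt(33).
Branch term (9/5)*sqrt(1 - β/(2)): its argument vanishes at β = 2, a square-root branch point, modulus 2.
The radius of convergence is the smallest modulus among the singular points: 2 - (1/3)*sqrt(33).

The radius of convergence is 2 - (1/3)*sqrt(33).


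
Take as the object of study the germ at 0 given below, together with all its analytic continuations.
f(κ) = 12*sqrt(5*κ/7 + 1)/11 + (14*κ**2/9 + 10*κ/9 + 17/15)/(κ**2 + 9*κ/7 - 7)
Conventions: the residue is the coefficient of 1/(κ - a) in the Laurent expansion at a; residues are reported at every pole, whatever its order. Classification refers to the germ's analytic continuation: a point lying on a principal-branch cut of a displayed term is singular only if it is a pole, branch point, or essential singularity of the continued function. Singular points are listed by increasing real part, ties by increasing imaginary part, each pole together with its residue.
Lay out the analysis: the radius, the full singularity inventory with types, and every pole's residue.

Radius of convergence at 0: 7/5.
At -9/14 - (1/14)*sqrt(1453): a pole of order 1; residue -4/9 - (3967/65385)*sqrt(1453).
At -7/5: an algebraic (square-root) branch point.
At -9/14 + (1/14)*sqrt(1453): a pole of order 1; residue -4/9 + (3967/65385)*sqrt(1453).

Denominator factor (κ**2 + 9*κ/7 - 7): discriminant 1453/49, real irrational roots -9/14 + (1/14)*sqrt(1453) and -9/14 - (1/14)*sqrt(1453); poles of order 1, moduli -9/14 + (1/14)*sqrt(1453) and 9/14 + (1/14)*sqrt(1453).
Branch term (12/11)*sqrt(1 - κ/(-7/5)): its argument vanishes at κ = -7/5, a square-root branch point, modulus 7/5.
The radius of convergence is the smallest modulus among the singular points: 7/5.
The branch term is analytic at -9/14 - (1/14)*sqrt(1453) and contributes nothing to the residue; only the rational part matters.
The factor κ**2 + 9*κ/7 - 7 splits as (κ - a)(κ - a') with a = -9/14 - (1/14)*sqrt(1453), a' = -9/14 + (1/14)*sqrt(1453). At the order-1 pole a set g(κ) = (κ - a)*(rational part) = [14*κ**2/9 + 10*κ/9 + 17/15] / (κ - a').
Simple pole: residue = g(a) at a = -9/14 - (1/14)*sqrt(1453), which is -4/9 - (3967/65385)*sqrt(1453).
The branch term is analytic at -9/14 + (1/14)*sqrt(1453) and contributes nothing to the residue; only the rational part matters.
The factor κ**2 + 9*κ/7 - 7 splits as (κ - a)(κ - a') with a = -9/14 + (1/14)*sqrt(1453), a' = -9/14 - (1/14)*sqrt(1453). At the order-1 pole a set g(κ) = (κ - a)*(rational part) = [14*κ**2/9 + 10*κ/9 + 17/15] / (κ - a').
Simple pole: residue = g(a) at a = -9/14 + (1/14)*sqrt(1453), which is -4/9 + (3967/65385)*sqrt(1453).
List the singular points by increasing real part (a conjugate pair: the negative imaginary part first).


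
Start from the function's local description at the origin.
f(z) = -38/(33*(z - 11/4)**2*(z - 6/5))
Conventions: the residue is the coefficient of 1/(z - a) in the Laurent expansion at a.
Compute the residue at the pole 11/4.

At the order-2 pole 11/4 set g(z) = (z - (11/4))^2*f(z) = -38/(33*(z - 6/5)).
Order-2 pole: residue = g'(a); g'(11/4) = 15200/31713, so the residue is 15200/31713.

The residue is 15200/31713.


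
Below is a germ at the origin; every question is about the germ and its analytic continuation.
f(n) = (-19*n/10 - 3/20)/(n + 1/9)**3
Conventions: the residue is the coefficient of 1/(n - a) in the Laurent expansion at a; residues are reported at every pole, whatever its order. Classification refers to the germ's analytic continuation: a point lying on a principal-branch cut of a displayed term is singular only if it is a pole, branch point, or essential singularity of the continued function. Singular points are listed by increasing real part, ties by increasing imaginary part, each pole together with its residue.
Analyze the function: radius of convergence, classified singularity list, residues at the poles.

Denominator factor (n + 1/9)^3: pole of order 3 at -1/9, modulus 1/9.
The radius of convergence is the smallest modulus among the singular points: 1/9.
At the order-3 pole -1/9 set g(n) = (n - (-1/9))^3*f(n) = -19*n/10 - 3/20.
Order-3 pole: residue = g''(a)/2; g''(-1/9) = 0, so the residue is 0.

Radius of convergence at 0: 1/9.
At -1/9: a pole of order 3; residue 0.


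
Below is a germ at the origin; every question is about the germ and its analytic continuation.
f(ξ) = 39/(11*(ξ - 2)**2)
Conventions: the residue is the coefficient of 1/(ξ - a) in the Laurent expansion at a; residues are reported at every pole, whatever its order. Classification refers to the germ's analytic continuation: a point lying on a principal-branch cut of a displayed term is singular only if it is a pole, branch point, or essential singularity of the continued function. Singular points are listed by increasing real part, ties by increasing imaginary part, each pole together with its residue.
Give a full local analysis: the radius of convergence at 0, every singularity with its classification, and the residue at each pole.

Radius of convergence at 0: 2.
At 2: a pole of order 2; residue 0.

Denominator factor (ξ - 2)^2: pole of order 2 at 2, modulus 2.
The radius of convergence is the smallest modulus among the singular points: 2.
At the order-2 pole 2 set g(ξ) = (ξ - (2))^2*f(ξ) = 39/11.
Order-2 pole: residue = g'(a); g'(2) = 0, so the residue is 0.


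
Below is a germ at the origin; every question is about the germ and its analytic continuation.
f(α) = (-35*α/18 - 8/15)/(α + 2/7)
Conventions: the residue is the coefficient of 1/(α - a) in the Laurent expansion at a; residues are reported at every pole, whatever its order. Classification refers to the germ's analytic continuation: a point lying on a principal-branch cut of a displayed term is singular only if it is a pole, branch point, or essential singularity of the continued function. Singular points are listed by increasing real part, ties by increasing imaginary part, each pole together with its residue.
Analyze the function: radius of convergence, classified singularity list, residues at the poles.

Denominator factor (α + 2/7): pole of order 1 at -2/7, modulus 2/7.
The radius of convergence is the smallest modulus among the singular points: 2/7.
At the order-1 pole -2/7 set g(α) = (α - (-2/7))*f(α) = -35*α/18 - 8/15.
Simple pole: residue = g(a) at a = -2/7, which is 1/45.

Radius of convergence at 0: 2/7.
At -2/7: a pole of order 1; residue 1/45.


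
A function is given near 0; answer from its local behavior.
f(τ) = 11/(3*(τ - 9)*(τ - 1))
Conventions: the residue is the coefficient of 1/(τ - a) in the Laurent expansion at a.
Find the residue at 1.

The residue is -11/24.

At the order-1 pole 1 set g(τ) = (τ - (1))*f(τ) = 11/(3*(τ - 9)).
Simple pole: residue = g(a) at a = 1, which is -11/24.


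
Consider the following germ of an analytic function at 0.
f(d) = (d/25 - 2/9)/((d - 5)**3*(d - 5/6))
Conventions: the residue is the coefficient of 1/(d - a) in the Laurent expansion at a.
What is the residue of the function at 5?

At the order-3 pole 5 set g(d) = (d - (5))^3*f(d) = (d/25 - 2/9)/(d - 5/6).
Order-3 pole: residue = g''(a)/2; g''(5) = -408/78125, so the residue is -204/78125.

The residue is -204/78125.


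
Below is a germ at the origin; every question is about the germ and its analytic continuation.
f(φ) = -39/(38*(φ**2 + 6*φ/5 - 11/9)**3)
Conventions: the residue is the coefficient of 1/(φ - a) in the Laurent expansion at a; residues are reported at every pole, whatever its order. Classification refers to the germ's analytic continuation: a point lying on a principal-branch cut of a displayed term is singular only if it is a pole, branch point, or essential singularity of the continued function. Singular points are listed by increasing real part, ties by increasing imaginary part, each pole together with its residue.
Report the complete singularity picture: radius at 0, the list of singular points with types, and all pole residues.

Denominator factor (φ**2 + 6*φ/5 - 11/9)^3: discriminant 1424/225, real irrational roots -3/5 + (2/15)*sqrt(89) and -3/5 - (2/15)*sqrt(89); poles of order 3, moduli -3/5 + (2/15)*sqrt(89) and 3/5 + (2/15)*sqrt(89).
The radius of convergence is the smallest modulus among the singular points: -3/5 + (2/15)*sqrt(89).
The factor φ**2 + 6*φ/5 - 11/9 splits as (φ - a)(φ - a') with a = -3/5 - (2/15)*sqrt(89), a' = -3/5 + (2/15)*sqrt(89). At the order-3 pole a set g(φ) = (φ - a)^3*f(φ) = [-39/38] / (φ - a')^3.
Order-3 pole: residue = g''(a)/2; g''(-3/5 - (2/15)*sqrt(89)) = (88846875/6857938432)*sqrt(89), so the residue is (88846875/13715876864)*sqrt(89).
The factor φ**2 + 6*φ/5 - 11/9 splits as (φ - a)(φ - a') with a = -3/5 + (2/15)*sqrt(89), a' = -3/5 - (2/15)*sqrt(89). At the order-3 pole a set g(φ) = (φ - a)^3*f(φ) = [-39/38] / (φ - a')^3.
Order-3 pole: residue = g''(a)/2; g''(-3/5 + (2/15)*sqrt(89)) = -(88846875/6857938432)*sqrt(89), so the residue is -(88846875/13715876864)*sqrt(89).
List the singular points by increasing real part (a conjugate pair: the negative imaginary part first).

Radius of convergence at 0: -3/5 + (2/15)*sqrt(89).
At -3/5 - (2/15)*sqrt(89): a pole of order 3; residue (88846875/13715876864)*sqrt(89).
At -3/5 + (2/15)*sqrt(89): a pole of order 3; residue -(88846875/13715876864)*sqrt(89).


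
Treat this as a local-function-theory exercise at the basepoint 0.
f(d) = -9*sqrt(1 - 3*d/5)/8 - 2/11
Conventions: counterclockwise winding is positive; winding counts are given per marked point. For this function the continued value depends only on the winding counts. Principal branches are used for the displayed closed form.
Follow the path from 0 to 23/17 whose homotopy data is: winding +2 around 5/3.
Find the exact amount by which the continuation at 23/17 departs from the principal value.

The rational part is single-valued and drops out of the difference; each branch term changes only by its own monodromy.
(-9/8)*sqrt(1 - d/(5/3)): winding +2 is even, the square root returns to the same sheet, contribution 0.
Summing the contributions at d = 23/17 gives 0.

Continued minus principal equals 0.


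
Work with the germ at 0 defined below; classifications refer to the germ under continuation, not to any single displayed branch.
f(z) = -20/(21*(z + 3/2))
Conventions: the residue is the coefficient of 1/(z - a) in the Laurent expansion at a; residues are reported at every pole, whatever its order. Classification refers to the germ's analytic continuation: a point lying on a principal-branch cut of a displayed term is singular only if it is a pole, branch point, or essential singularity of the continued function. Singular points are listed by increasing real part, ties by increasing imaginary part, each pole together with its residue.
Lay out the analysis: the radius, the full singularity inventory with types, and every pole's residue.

Denominator factor (z + 3/2): pole of order 1 at -3/2, modulus 3/2.
The radius of convergence is the smallest modulus among the singular points: 3/2.
At the order-1 pole -3/2 set g(z) = (z - (-3/2))*f(z) = -20/21.
Simple pole: residue = g(a) at a = -3/2, which is -20/21.

Radius of convergence at 0: 3/2.
At -3/2: a pole of order 1; residue -20/21.


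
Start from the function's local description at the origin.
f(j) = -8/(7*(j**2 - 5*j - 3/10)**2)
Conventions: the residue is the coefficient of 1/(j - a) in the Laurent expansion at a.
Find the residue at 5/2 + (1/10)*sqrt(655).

The residue is (80/120127)*sqrt(655).

The factor j**2 - 5*j - 3/10 splits as (j - a)(j - a') with a = 5/2 + (1/10)*sqrt(655), a' = 5/2 - (1/10)*sqrt(655). At the order-2 pole a set g(j) = (j - a)^2*f(j) = [-8/7] / (j - a')^2.
Order-2 pole: residue = g'(a); g'(5/2 + (1/10)*sqrt(655)) = (80/120127)*sqrt(655), so the residue is (80/120127)*sqrt(655).


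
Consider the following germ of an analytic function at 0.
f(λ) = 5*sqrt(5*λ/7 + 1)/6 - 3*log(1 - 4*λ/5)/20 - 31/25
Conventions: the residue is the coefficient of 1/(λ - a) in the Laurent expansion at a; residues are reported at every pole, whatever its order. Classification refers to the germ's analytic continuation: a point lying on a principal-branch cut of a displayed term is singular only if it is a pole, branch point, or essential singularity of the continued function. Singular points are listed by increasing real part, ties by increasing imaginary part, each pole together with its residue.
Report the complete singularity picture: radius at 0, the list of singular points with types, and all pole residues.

Branch term (-3/20)*log(1 - λ/(5/4)): its argument vanishes at λ = 5/4, a logarithmic branch point, modulus 5/4.
Branch term (5/6)*sqrt(1 - λ/(-7/5)): its argument vanishes at λ = -7/5, a square-root branch point, modulus 7/5.
The radius of convergence is the smallest modulus among the singular points: 5/4.
List the singular points by increasing real part (a conjugate pair: the negative imaginary part first).

Radius of convergence at 0: 5/4.
At -7/5: an algebraic (square-root) branch point.
At 5/4: a logarithmic branch point.


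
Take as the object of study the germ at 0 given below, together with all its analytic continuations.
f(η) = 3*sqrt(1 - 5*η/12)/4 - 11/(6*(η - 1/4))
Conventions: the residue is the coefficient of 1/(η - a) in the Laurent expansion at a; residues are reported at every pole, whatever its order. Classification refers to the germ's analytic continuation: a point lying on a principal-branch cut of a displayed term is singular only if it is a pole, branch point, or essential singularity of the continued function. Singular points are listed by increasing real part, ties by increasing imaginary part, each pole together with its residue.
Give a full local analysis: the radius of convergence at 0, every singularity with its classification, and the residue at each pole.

Radius of convergence at 0: 1/4.
At 1/4: a pole of order 1; residue -11/6.
At 12/5: an algebraic (square-root) branch point.

Denominator factor (η - 1/4): pole of order 1 at 1/4, modulus 1/4.
Branch term (3/4)*sqrt(1 - η/(12/5)): its argument vanishes at η = 12/5, a square-root branch point, modulus 12/5.
The radius of convergence is the smallest modulus among the singular points: 1/4.
The branch term is analytic at 1/4 and contributes nothing to the residue; only the rational part matters.
At the order-1 pole 1/4 set g(η) = (η - (1/4))*(rational part) = -11/6.
Simple pole: residue = g(a) at a = 1/4, which is -11/6.
List the singular points by increasing real part (a conjugate pair: the negative imaginary part first).


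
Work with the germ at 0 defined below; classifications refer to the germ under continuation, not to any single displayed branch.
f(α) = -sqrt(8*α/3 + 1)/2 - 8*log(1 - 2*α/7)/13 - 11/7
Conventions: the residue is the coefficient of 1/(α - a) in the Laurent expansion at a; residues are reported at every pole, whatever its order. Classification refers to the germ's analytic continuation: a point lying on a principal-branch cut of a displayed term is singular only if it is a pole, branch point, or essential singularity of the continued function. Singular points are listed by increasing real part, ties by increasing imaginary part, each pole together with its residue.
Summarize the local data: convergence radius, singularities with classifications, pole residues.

Radius of convergence at 0: 3/8.
At -3/8: an algebraic (square-root) branch point.
At 7/2: a logarithmic branch point.

Branch term (-1/2)*sqrt(1 - α/(-3/8)): its argument vanishes at α = -3/8, a square-root branch point, modulus 3/8.
Branch term (-8/13)*log(1 - α/(7/2)): its argument vanishes at α = 7/2, a logarithmic branch point, modulus 7/2.
The radius of convergence is the smallest modulus among the singular points: 3/8.
List the singular points by increasing real part (a conjugate pair: the negative imaginary part first).


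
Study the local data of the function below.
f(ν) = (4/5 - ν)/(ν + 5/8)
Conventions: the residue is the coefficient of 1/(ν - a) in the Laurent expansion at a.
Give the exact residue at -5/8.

At the order-1 pole -5/8 set g(ν) = (ν - (-5/8))*f(ν) = 4/5 - ν.
Simple pole: residue = g(a) at a = -5/8, which is 57/40.

The residue is 57/40.


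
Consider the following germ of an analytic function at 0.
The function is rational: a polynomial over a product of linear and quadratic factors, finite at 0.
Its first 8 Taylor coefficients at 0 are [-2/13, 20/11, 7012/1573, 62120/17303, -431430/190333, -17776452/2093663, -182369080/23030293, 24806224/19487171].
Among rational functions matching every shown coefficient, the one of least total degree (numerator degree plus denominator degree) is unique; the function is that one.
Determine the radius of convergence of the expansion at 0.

The radius of convergence is 1.

No rational of total degree below 5 reproduces all 8 coefficients; solving the [1/4] Pade equations on them gives f(η) = (28*η/13 - 2/13)/(η**2 - 12*η/11 + 1)**2, whose expansion matches every shown term.
Denominator factor (η**2 - 12*η/11 + 1)^2: discriminant -340/121, complex-conjugate roots (6/11) + ((1/11)*sqrt(85))*i and (6/11) - ((1/11)*sqrt(85))*i; poles of order 2, moduli 1 and 1.
The radius of convergence is the smallest modulus among the singular points: 1.


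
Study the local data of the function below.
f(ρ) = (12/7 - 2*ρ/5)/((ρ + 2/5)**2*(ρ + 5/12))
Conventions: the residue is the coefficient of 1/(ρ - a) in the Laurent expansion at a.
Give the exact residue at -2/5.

At the order-2 pole -2/5 set g(ρ) = (ρ - (-2/5))^2*f(ρ) = (12/7 - 2*ρ/5)/(ρ + 5/12).
Order-2 pole: residue = g'(a); g'(-2/5) = -47400/7, so the residue is -47400/7.

The residue is -47400/7.


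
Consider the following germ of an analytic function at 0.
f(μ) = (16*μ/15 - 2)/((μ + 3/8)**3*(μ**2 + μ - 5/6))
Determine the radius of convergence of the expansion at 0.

Denominator factor (μ + 3/8)^3: pole of order 3 at -3/8, modulus 3/8.
Denominator factor (μ**2 + μ - 5/6): discriminant 13/3, real irrational roots -1/2 + (1/6)*sqrt(39) and -1/2 - (1/6)*sqrt(39); poles of order 1, moduli -1/2 + (1/6)*sqrt(39) and 1/2 + (1/6)*sqrt(39).
The radius of convergence is the smallest modulus among the singular points: 3/8.

The radius of convergence is 3/8.


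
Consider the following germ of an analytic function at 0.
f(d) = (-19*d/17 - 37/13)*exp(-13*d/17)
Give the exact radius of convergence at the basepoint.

The radius of convergence is infinite.

The factor exp(-13*d/17) is entire and contributes no finite singular point.
The polynomial part has no poles.
No finite singular points: the Taylor series at 0 converges everywhere.


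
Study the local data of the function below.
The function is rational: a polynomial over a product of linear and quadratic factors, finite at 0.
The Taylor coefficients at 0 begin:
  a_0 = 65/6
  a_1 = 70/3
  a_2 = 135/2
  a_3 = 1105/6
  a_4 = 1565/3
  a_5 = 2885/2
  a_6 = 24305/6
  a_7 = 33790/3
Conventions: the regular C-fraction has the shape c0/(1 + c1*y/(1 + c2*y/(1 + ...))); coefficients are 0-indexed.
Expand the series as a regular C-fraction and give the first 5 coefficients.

Taylor coefficients (read off): a_0 = 65/6, a_1 = 70/3, a_2 = 135/2, a_3 = 1105/6, a_4 = 1565/3.
c0 = a_0 = 65/6. Peel one level at a time: if S = 1 + c*y/S' with S'(0) = 1, then c is the y-coefficient of S and S' = c*y/(S - 1).
S_1 = c0/f = 1 + (-28/13)*y + (-269/169)*y^2 + ...; c1 = -28/13.
S_2 = c1*y/(S_1 - 1) = 1 + (-269/364)*y + (373/784)*y^2 + ...; c2 = -269/364.
S_3 = c2*y/(S_2 - 1) = 1 + (4849/7532)*y + (-58188/72361)*y^2 + ...; c3 = 4849/7532.
S_4 = c3*y/(S_3 - 1) = 1 + (336/269)*y + ...; c4 = 336/269.

The regular C-fraction coefficients are [65/6, -28/13, -269/364, 4849/7532, 336/269].


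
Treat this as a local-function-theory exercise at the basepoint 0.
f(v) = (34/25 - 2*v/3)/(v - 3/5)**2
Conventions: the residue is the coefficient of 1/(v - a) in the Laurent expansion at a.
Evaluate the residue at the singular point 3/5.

The residue is -2/3.

At the order-2 pole 3/5 set g(v) = (v - (3/5))^2*f(v) = 34/25 - 2*v/3.
Order-2 pole: residue = g'(a); g'(3/5) = -2/3, so the residue is -2/3.


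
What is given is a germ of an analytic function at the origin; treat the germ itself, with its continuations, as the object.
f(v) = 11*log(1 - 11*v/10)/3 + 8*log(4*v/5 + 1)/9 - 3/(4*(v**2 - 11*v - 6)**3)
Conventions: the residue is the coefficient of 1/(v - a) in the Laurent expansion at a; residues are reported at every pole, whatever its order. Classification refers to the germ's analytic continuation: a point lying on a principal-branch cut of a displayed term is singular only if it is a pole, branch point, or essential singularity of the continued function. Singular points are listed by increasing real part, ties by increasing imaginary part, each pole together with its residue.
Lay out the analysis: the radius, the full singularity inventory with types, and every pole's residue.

Radius of convergence at 0: -11/2 + (1/2)*sqrt(145).
At -5/4: a logarithmic branch point.
At 11/2 - (1/2)*sqrt(145): a pole of order 3; residue (9/6097250)*sqrt(145).
At 10/11: a logarithmic branch point.
At 11/2 + (1/2)*sqrt(145): a pole of order 3; residue -(9/6097250)*sqrt(145).

Denominator factor (v**2 - 11*v - 6)^3: discriminant 145, real irrational roots 11/2 + (1/2)*sqrt(145) and 11/2 - (1/2)*sqrt(145); poles of order 3, moduli 11/2 + (1/2)*sqrt(145) and -11/2 + (1/2)*sqrt(145).
Branch term (8/9)*log(1 - v/(-5/4)): its argument vanishes at v = -5/4, a logarithmic branch point, modulus 5/4.
Branch term (11/3)*log(1 - v/(10/11)): its argument vanishes at v = 10/11, a logarithmic branch point, modulus 10/11.
The radius of convergence is the smallest modulus among the singular points: -11/2 + (1/2)*sqrt(145).
The branch terms are analytic at 11/2 - (1/2)*sqrt(145) and contribute nothing to the residue; only the rational part matters.
The factor v**2 - 11*v - 6 splits as (v - a)(v - a') with a = 11/2 - (1/2)*sqrt(145), a' = 11/2 + (1/2)*sqrt(145). At the order-3 pole a set g(v) = (v - a)^3*(rational part) = [-3/4] / (v - a')^3.
Order-3 pole: residue = g''(a)/2; g''(11/2 - (1/2)*sqrt(145)) = (9/3048625)*sqrt(145), so the residue is (9/6097250)*sqrt(145).
The branch terms are analytic at 11/2 + (1/2)*sqrt(145) and contribute nothing to the residue; only the rational part matters.
The factor v**2 - 11*v - 6 splits as (v - a)(v - a') with a = 11/2 + (1/2)*sqrt(145), a' = 11/2 - (1/2)*sqrt(145). At the order-3 pole a set g(v) = (v - a)^3*(rational part) = [-3/4] / (v - a')^3.
Order-3 pole: residue = g''(a)/2; g''(11/2 + (1/2)*sqrt(145)) = -(9/3048625)*sqrt(145), so the residue is -(9/6097250)*sqrt(145).
List the singular points by increasing real part (a conjugate pair: the negative imaginary part first).


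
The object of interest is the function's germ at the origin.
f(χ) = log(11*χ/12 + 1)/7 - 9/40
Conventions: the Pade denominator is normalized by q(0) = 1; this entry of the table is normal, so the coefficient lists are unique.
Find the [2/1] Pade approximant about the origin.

Taylor coefficients needed (expand at 0): a_0 = -9/40, a_1 = 11/84, a_2 = -121/2016, a_3 = 1331/36288.
Write the denominator as Q(χ) = 1 + q1*χ. Requiring Q*f - P = O(χ^4) with deg P <= 2 kills the coefficients of χ^3..χ^3 in Q*f:
  χ^3: a_3 + q1*a_2 = 0, i.e. 1331/36288 + (-121/2016)*q1 = 0.
Solving this linear system: q1 = 11/18.
The numerator is Q*f truncated at degree 2: P0 = a_0 = -9/40; P1 = a_1 + q1*a_0 = -11/1680; P2 = a_2 + q1*a_1 = 121/6048.

The Pade approximant has numerator coefficients [-9/40, -11/1680, 121/6048]; denominator coefficients [1, 11/18].


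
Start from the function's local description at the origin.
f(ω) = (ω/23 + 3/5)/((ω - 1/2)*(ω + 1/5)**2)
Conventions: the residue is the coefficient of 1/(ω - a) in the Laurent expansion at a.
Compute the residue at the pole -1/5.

The residue is -1430/1127.

At the order-2 pole -1/5 set g(ω) = (ω - (-1/5))^2*f(ω) = (ω/23 + 3/5)/(ω - 1/2).
Order-2 pole: residue = g'(a); g'(-1/5) = -1430/1127, so the residue is -1430/1127.


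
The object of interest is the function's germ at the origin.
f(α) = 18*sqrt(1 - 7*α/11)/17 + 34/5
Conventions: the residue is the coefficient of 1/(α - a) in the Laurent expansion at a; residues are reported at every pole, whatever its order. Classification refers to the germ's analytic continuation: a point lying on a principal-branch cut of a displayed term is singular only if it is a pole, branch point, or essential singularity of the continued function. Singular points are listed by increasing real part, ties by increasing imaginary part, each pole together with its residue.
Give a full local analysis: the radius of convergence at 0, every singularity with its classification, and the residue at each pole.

Branch term (18/17)*sqrt(1 - α/(11/7)): its argument vanishes at α = 11/7, a square-root branch point, modulus 11/7.
The radius of convergence is the smallest modulus among the singular points: 11/7.

Radius of convergence at 0: 11/7.
At 11/7: an algebraic (square-root) branch point.


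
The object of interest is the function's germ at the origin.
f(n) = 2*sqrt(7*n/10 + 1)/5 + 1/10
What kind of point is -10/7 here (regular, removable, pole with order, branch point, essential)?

The term (2/5)*sqrt(1 - n/(-10/7)) has argument 1 - -10/7/(-10/7) = 0 at -10/7: a square-root (algebraic, two-sheeted) branch point; the remaining terms are analytic or single-valued there.

The point is an algebraic (square-root) branch point.


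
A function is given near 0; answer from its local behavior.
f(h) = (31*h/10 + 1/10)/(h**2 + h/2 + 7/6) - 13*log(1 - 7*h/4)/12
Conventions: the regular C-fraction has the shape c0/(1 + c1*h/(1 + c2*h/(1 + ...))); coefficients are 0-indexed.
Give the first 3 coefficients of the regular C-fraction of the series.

The regular C-fraction coefficients are [3/35, -53111/1008, 402185365/7647984].

Taylor coefficients (expand at 0): a_0 = 3/35, a_1 = 53111/11760, a_2 = 304487/658560.
c0 = a_0 = 3/35. Peel one level at a time: if S = 1 + c*h/S' with S'(0) = 1, then c is the h-coefficient of S and S' = c*h/(S - 1).
S_1 = c0/f = 1 + (-53111/1008)*h + (402185365/145152)*h^2 + ...; c1 = -53111/1008.
S_2 = c1*h/(S_1 - 1) = 1 + (402185365/7647984)*h + ...; c2 = 402185365/7647984.


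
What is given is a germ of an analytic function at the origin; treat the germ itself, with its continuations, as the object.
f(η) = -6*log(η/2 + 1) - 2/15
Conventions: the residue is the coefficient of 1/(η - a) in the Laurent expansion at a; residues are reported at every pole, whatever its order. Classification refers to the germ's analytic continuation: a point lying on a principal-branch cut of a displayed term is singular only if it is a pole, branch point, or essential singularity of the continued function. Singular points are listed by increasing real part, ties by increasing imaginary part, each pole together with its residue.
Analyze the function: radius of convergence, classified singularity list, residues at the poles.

Branch term (-6)*log(1 - η/(-2)): its argument vanishes at η = -2, a logarithmic branch point, modulus 2.
The radius of convergence is the smallest modulus among the singular points: 2.

Radius of convergence at 0: 2.
At -2: a logarithmic branch point.


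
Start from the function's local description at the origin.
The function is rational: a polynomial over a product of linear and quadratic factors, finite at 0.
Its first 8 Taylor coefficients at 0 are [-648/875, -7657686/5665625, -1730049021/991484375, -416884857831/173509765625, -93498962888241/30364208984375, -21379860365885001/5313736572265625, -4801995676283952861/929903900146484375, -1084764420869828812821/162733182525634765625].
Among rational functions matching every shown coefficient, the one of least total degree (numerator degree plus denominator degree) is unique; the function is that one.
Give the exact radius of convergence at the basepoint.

The radius of convergence is 7/9.

No rational of total degree below 5 reproduces all 8 coefficients; solving the [2/3] Pade equations on them gives f(ε) = (ε**2/2 - 33*ε/37 - 36/25)/((ε - 7/9)*(ε**2 - ε/5 - 5/2)), whose expansion matches every shown term.
Denominator factor (ε**2 - ε/5 - 5/2): discriminant 251/25, real irrational roots 1/10 + (1/10)*sqrt(251) and 1/10 - (1/10)*sqrt(251); poles of order 1, moduli 1/10 + (1/10)*sqrt(251) and -1/10 + (1/10)*sqrt(251).
Denominator factor (ε - 7/9): pole of order 1 at 7/9, modulus 7/9.
The radius of convergence is the smallest modulus among the singular points: 7/9.


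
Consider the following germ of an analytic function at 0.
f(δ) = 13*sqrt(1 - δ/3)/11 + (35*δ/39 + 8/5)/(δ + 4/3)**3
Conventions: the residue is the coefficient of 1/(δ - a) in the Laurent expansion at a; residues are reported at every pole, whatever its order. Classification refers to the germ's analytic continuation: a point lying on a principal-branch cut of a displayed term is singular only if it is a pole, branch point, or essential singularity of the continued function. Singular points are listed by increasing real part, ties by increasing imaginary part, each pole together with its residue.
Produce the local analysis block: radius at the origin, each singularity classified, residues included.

Denominator factor (δ + 4/3)^3: pole of order 3 at -4/3, modulus 4/3.
Branch term (13/11)*sqrt(1 - δ/(3)): its argument vanishes at δ = 3, a square-root branch point, modulus 3.
The radius of convergence is the smallest modulus among the singular points: 4/3.
The branch term is analytic at -4/3 and contributes nothing to the residue; only the rational part matters.
At the order-3 pole -4/3 set g(δ) = (δ - (-4/3))^3*(rational part) = 35*δ/39 + 8/5.
Order-3 pole: residue = g''(a)/2; g''(-4/3) = 0, so the residue is 0.
List the singular points by increasing real part (a conjugate pair: the negative imaginary part first).

Radius of convergence at 0: 4/3.
At -4/3: a pole of order 3; residue 0.
At 3: an algebraic (square-root) branch point.


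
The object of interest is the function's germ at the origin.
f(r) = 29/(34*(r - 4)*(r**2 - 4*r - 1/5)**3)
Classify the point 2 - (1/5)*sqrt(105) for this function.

The denominator factor r**2 - 4*r - 1/5 vanishes at 2 - (1/5)*sqrt(105) and appears to the power 3; the numerator there equals 29/34, nonzero, and no other factor vanishes.
Hence a pole whose order is the multiplicity, 3.

The point is a pole of order 3.


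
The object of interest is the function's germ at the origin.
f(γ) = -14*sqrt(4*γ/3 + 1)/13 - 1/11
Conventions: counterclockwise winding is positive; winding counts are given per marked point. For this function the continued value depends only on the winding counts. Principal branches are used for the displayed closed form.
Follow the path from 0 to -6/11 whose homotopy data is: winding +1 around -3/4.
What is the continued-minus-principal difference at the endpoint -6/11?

Continued minus principal equals (28/143)*sqrt(33).

The rational part is single-valued and drops out of the difference; each branch term changes only by its own monodromy.
(-14/13)*sqrt(1 - γ/(-3/4)): winding +1 is odd, the square root flips sign, contributing -2*(-14/13)*sqrt(1 - (-6/11)/(-3/4)) = -2*(-14/13)*sqrt(3/11) = (28/143)*sqrt(33).
Summing the contributions at γ = -6/11 gives (28/143)*sqrt(33).


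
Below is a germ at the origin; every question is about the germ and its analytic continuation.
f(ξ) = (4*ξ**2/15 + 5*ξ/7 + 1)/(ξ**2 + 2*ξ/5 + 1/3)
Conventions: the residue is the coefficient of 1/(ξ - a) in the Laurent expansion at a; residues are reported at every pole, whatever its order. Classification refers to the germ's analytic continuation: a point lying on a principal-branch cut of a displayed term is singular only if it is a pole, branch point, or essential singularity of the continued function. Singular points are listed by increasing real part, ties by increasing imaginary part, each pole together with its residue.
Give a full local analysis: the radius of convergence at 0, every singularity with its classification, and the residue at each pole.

Radius of convergence at 0: (1/3)*sqrt(3).
At (-1/5) - ((1/15)*sqrt(66))*i: a pole of order 1; residue (319/1050) + ((3109/34650)*sqrt(66))*i.
At (-1/5) + ((1/15)*sqrt(66))*i: a pole of order 1; residue (319/1050) - ((3109/34650)*sqrt(66))*i.

Denominator factor (ξ**2 + 2*ξ/5 + 1/3): discriminant -88/75, complex-conjugate roots (-1/5) + ((1/15)*sqrt(66))*i and (-1/5) - ((1/15)*sqrt(66))*i; poles of order 1, moduli (1/3)*sqrt(3) and (1/3)*sqrt(3).
The radius of convergence is the smallest modulus among the singular points: (1/3)*sqrt(3).
The factor ξ**2 + 2*ξ/5 + 1/3 splits as (ξ - a)(ξ - a') with a = (-1/5) - ((1/15)*sqrt(66))*i, a' = (-1/5) + ((1/15)*sqrt(66))*i. At the order-1 pole a set g(ξ) = (ξ - a)*f(ξ) = [4*ξ**2/15 + 5*ξ/7 + 1] / (ξ - a').
Simple pole: residue = g(a) at a = (-1/5) - ((1/15)*sqrt(66))*i, which is (319/1050) + ((3109/34650)*sqrt(66))*i.
The factor ξ**2 + 2*ξ/5 + 1/3 splits as (ξ - a)(ξ - a') with a = (-1/5) + ((1/15)*sqrt(66))*i, a' = (-1/5) - ((1/15)*sqrt(66))*i. At the order-1 pole a set g(ξ) = (ξ - a)*f(ξ) = [4*ξ**2/15 + 5*ξ/7 + 1] / (ξ - a').
Simple pole: residue = g(a) at a = (-1/5) + ((1/15)*sqrt(66))*i, which is (319/1050) - ((3109/34650)*sqrt(66))*i.
List the singular points by increasing real part (a conjugate pair: the negative imaginary part first).


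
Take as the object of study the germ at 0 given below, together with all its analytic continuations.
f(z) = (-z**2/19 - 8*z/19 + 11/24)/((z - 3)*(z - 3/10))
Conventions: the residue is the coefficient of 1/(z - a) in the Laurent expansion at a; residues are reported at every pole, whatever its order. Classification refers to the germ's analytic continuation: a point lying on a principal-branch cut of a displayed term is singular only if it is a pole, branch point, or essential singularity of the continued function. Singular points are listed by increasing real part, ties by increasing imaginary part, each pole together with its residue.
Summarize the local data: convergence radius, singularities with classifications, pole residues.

Radius of convergence at 0: 3/10.
At 3/10: a pole of order 1; residue -3731/30780.
At 3: a pole of order 1; residue -2915/6156.

Denominator factor (z - 3): pole of order 1 at 3, modulus 3.
Denominator factor (z - 3/10): pole of order 1 at 3/10, modulus 3/10.
The radius of convergence is the smallest modulus among the singular points: 3/10.
At the order-1 pole 3/10 set g(z) = (z - (3/10))*f(z) = (-z**2/19 - 8*z/19 + 11/24)/(z - 3).
Simple pole: residue = g(a) at a = 3/10, which is -3731/30780.
At the order-1 pole 3 set g(z) = (z - (3))*f(z) = (-z**2/19 - 8*z/19 + 11/24)/(z - 3/10).
Simple pole: residue = g(a) at a = 3, which is -2915/6156.
List the singular points by increasing real part (a conjugate pair: the negative imaginary part first).


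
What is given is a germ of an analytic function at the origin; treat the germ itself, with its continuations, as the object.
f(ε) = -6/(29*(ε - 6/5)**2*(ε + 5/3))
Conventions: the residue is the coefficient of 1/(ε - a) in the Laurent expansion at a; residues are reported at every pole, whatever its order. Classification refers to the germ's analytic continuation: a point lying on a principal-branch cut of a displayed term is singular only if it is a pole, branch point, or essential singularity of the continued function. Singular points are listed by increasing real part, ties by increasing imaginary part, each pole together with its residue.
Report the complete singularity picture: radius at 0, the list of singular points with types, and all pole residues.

Radius of convergence at 0: 6/5.
At -5/3: a pole of order 1; residue -1350/53621.
At 6/5: a pole of order 2; residue 1350/53621.

Denominator factor (ε + 5/3): pole of order 1 at -5/3, modulus 5/3.
Denominator factor (ε - 6/5)^2: pole of order 2 at 6/5, modulus 6/5.
The radius of convergence is the smallest modulus among the singular points: 6/5.
At the order-1 pole -5/3 set g(ε) = (ε - (-5/3))*f(ε) = -6/(29*(ε - 6/5)**2).
Simple pole: residue = g(a) at a = -5/3, which is -1350/53621.
At the order-2 pole 6/5 set g(ε) = (ε - (6/5))^2*f(ε) = -6/(29*(ε + 5/3)).
Order-2 pole: residue = g'(a); g'(6/5) = 1350/53621, so the residue is 1350/53621.
List the singular points by increasing real part (a conjugate pair: the negative imaginary part first).
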